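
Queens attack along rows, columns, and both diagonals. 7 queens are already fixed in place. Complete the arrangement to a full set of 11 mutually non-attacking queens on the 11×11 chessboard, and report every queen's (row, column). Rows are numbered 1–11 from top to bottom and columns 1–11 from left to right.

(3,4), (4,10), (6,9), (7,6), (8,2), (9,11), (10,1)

Row 1: attacked by (3,4)→{2,4,6}; (4,10)→{7,10}; (6,9)→{4,9}; (7,6)→{6}; (8,2)→{2,9}; (9,11)→{3,11}; (10,1)→{1,10}. Safe: 5, 8. Place at column 5.
Row 2: attacked by (1,5)→{4,5,6}; (3,4)→{3,4,5}; (4,10)→{8,10}; (6,9)→{5,9}; (7,6)→{1,6,11}; (8,2)→{2,8}; (9,11)→{4,11}; (10,1)→{1,9}. Safe: 7. Place at column 7.
Row 5: attacked by (1,5)→{1,5,9}; (2,7)→{4,7,10}; (3,4)→{2,4,6}; (4,10)→{9,10,11}; (6,9)→{8,9,10}; (7,6)→{4,6,8}; (8,2)→{2,5}; (9,11)→{7,11}; (10,1)→{1,6}. Safe: 3. Place at column 3.
Row 11: attacked by (1,5)→{5}; (2,7)→{7}; (3,4)→{4}; (4,10)→{3,10}; (5,3)→{3,9}; (6,9)→{4,9}; (7,6)→{2,6,10}; (8,2)→{2,5}; (9,11)→{9,11}; (10,1)→{1,2}. Safe: 8. Place at column 8.
Columns [5, 7, 4, 10, 3, 9, 6, 2, 11, 1, 8], r−c [-4, -5, -1, -6, 2, -3, 1, 6, -2, 9, 3], r+c [6, 9, 7, 14, 8, 15, 13, 10, 20, 11, 19] are all distinct, so no two queens attack.

(1,5) (2,7) (3,4) (4,10) (5,3) (6,9) (7,6) (8,2) (9,11) (10,1) (11,8)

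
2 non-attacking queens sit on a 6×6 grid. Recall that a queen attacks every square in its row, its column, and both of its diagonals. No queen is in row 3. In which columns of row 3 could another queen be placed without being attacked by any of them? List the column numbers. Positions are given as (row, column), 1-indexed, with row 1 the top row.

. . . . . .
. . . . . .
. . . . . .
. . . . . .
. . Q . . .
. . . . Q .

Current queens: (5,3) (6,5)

(5,3) attacks row 3 at column 3 and diagonals 1, 5.
(6,5) attacks row 3 at column 5 and diagonals 2.
Attacked columns: {1, 2, 3, 5}. Safe: {4, 6}.

columns 4, 6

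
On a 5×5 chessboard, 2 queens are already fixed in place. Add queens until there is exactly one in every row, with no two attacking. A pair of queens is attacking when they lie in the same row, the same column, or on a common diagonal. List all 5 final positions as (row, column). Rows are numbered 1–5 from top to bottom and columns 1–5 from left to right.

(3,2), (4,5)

Row 1: attacked by (3,2)→{2,4}; (4,5)→{2,5}. Safe: 1, 3. Place at column 1.
Row 2: attacked by (1,1)→{1,2}; (3,2)→{1,2,3}; (4,5)→{3,5}. Safe: 4. Place at column 4.
Row 5: attacked by (1,1)→{1,5}; (2,4)→{1,4}; (3,2)→{2,4}; (4,5)→{4,5}. Safe: 3. Place at column 3.
Columns [1, 4, 2, 5, 3], r−c [0, -2, 1, -1, 2], r+c [2, 6, 5, 9, 8] are all distinct, so no two queens attack.

(1,1) (2,4) (3,2) (4,5) (5,3)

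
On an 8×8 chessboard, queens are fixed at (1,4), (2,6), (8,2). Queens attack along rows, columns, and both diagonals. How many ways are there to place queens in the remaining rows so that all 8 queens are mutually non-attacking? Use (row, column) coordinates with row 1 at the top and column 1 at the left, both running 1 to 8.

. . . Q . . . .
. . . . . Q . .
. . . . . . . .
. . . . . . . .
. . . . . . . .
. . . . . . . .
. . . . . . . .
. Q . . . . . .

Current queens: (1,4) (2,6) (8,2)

Branch on row 3: col 1 → 0; col 3 → 0; col 8 → 1.
Sum: 0 + 0 + 1 = 1.

1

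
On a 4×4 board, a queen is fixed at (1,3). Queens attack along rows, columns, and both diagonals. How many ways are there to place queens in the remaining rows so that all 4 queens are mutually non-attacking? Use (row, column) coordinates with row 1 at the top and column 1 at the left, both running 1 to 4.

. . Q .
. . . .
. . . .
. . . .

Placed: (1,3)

1

Branch on row 2: col 1 → 1.
Sum: 1 = 1.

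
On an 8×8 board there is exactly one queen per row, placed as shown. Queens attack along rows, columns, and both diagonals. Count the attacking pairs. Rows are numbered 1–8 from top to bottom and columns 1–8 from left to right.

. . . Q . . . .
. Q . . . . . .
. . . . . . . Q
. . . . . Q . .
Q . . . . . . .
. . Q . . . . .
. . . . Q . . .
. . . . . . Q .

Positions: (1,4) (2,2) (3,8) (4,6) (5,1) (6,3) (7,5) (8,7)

All columns are distinct and no two queens satisfy |Δrow| = |Δcol|, so no pair attacks.

0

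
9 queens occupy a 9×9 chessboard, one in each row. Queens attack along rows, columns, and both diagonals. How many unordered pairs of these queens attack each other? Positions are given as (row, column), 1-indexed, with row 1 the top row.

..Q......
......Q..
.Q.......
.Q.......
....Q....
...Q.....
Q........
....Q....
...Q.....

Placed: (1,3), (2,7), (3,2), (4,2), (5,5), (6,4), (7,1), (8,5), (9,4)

6

Same column: (3,2)–(4,2) (column 2); (5,5)–(8,5) (column 5); (6,4)–(9,4) (column 4).
Same diagonal: (4,2)–(6,4) (|4−6| = |2−4| = 2); (5,5)–(6,4) (|5−6| = |5−4| = 1); (8,5)–(9,4) (|8−9| = |5−4| = 1).
Total attacking pairs: 6.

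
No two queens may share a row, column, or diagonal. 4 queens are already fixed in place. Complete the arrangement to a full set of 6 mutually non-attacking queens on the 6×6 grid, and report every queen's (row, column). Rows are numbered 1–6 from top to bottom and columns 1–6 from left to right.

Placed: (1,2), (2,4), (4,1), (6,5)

Row 3: attacked by (1,2)→{2,4}; (2,4)→{3,4,5}; (4,1)→{1,2}; (6,5)→{2,5}. Safe: 6. Place at column 6.
Row 5: attacked by (1,2)→{2,6}; (2,4)→{1,4}; (3,6)→{4,6}; (4,1)→{1,2}; (6,5)→{4,5,6}. Safe: 3. Place at column 3.
Columns [2, 4, 6, 1, 3, 5], r−c [-1, -2, -3, 3, 2, 1], r+c [3, 6, 9, 5, 8, 11] are all distinct, so no two queens attack.

(1,2) (2,4) (3,6) (4,1) (5,3) (6,5)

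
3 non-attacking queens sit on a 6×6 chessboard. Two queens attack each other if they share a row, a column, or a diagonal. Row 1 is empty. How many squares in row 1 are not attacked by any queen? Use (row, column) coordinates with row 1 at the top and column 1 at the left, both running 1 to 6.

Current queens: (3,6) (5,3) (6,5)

2

(3,6) attacks row 1 at column 6 and diagonals 4.
(5,3) attacks row 1 at column 3.
(6,5) attacks row 1 at column 5.
Attacked columns: {3, 4, 5, 6}. Safe: {1, 2}.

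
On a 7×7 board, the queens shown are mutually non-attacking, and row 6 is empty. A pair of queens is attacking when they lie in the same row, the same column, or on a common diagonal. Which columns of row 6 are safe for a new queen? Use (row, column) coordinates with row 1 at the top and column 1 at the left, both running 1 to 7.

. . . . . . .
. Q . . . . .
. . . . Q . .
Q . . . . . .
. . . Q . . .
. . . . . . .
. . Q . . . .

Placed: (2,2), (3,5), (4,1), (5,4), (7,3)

columns 7

(2,2) attacks row 6 at column 2 and diagonals 6.
(3,5) attacks row 6 at column 5 and diagonals 2.
(4,1) attacks row 6 at column 1 and diagonals 3.
(5,4) attacks row 6 at column 4 and diagonals 3, 5.
(7,3) attacks row 6 at column 3 and diagonals 2, 4.
Attacked columns: {1, 2, 3, 4, 5, 6}. Safe: {7}.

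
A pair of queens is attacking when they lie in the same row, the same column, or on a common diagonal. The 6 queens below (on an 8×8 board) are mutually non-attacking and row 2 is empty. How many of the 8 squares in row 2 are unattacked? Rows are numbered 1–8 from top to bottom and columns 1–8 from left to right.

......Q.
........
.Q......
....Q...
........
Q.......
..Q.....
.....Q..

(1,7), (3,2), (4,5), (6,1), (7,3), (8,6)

(1,7) attacks row 2 at column 7 and diagonals 6, 8.
(3,2) attacks row 2 at column 2 and diagonals 1, 3.
(4,5) attacks row 2 at column 5 and diagonals 3, 7.
(6,1) attacks row 2 at column 1 and diagonals 5.
(7,3) attacks row 2 at column 3 and diagonals 8.
(8,6) attacks row 2 at column 6.
Attacked columns: {1, 2, 3, 5, 6, 7, 8}. Safe: {4}.

1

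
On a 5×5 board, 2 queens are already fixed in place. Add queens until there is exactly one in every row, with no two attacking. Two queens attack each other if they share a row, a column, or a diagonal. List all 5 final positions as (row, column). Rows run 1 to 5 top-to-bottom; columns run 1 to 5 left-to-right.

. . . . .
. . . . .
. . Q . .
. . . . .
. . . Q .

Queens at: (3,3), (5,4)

(1,2) (2,5) (3,3) (4,1) (5,4)

Row 1: attacked by (3,3)→{1,3,5}; (5,4)→{4}. Safe: 2. Place at column 2.
Row 2: attacked by (1,2)→{1,2,3}; (3,3)→{2,3,4}; (5,4)→{1,4}. Safe: 5. Place at column 5.
Row 4: attacked by (1,2)→{2,5}; (2,5)→{3,5}; (3,3)→{2,3,4}; (5,4)→{3,4,5}. Safe: 1. Place at column 1.
Columns [2, 5, 3, 1, 4], r−c [-1, -3, 0, 3, 1], r+c [3, 7, 6, 5, 9] are all distinct, so no two queens attack.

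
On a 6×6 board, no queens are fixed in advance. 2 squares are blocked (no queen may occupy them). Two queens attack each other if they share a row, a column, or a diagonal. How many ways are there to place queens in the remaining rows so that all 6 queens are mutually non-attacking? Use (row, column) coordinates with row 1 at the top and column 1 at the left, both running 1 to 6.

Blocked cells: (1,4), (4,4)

3

Branch on row 1: col 1 → 0; col 2 → 1; col 3 → 1; col 5 → 1; col 6 → 0.
Sum: 0 + 1 + 1 + 1 + 0 = 3.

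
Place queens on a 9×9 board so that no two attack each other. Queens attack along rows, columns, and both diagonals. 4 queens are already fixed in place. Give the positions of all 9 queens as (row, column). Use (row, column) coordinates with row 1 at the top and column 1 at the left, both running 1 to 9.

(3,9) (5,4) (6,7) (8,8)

Row 1: attacked by (3,9)→{7,9}; (5,4)→{4,8}; (6,7)→{2,7}; (8,8)→{1,8}. Safe: 3, 5, 6. Place at column 3.
Row 2: attacked by (1,3)→{2,3,4}; (3,9)→{8,9}; (5,4)→{1,4,7}; (6,7)→{3,7}; (8,8)→{2,8}. Safe: 5, 6. Place at column 5.
Row 4: attacked by (1,3)→{3,6}; (2,5)→{3,5,7}; (3,9)→{8,9}; (5,4)→{3,4,5}; (6,7)→{5,7,9}; (8,8)→{4,8}. Safe: 1, 2. Place at column 2.
Row 7: attacked by (1,3)→{3,9}; (2,5)→{5}; (3,9)→{5,9}; (4,2)→{2,5}; (5,4)→{2,4,6}; (6,7)→{6,7,8}; (8,8)→{7,8,9}. Safe: 1. Place at column 1.
Row 9: attacked by (1,3)→{3}; (2,5)→{5}; (3,9)→{3,9}; (4,2)→{2,7}; (5,4)→{4,8}; (6,7)→{4,7}; (7,1)→{1,3}; (8,8)→{7,8,9}. Safe: 6. Place at column 6.
Columns [3, 5, 9, 2, 4, 7, 1, 8, 6], r−c [-2, -3, -6, 2, 1, -1, 6, 0, 3], r+c [4, 7, 12, 6, 9, 13, 8, 16, 15] are all distinct, so no two queens attack.

(1,3) (2,5) (3,9) (4,2) (5,4) (6,7) (7,1) (8,8) (9,6)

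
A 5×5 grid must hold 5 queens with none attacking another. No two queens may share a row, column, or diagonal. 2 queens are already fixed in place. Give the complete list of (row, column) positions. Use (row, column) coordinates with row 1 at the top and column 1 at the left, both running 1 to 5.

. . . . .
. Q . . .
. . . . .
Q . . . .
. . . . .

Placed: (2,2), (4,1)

Row 1: attacked by (2,2)→{1,2,3}; (4,1)→{1,4}. Safe: 5. Place at column 5.
Row 3: attacked by (1,5)→{3,5}; (2,2)→{1,2,3}; (4,1)→{1,2}. Safe: 4. Place at column 4.
Row 5: attacked by (1,5)→{1,5}; (2,2)→{2,5}; (3,4)→{2,4}; (4,1)→{1,2}. Safe: 3. Place at column 3.
Columns [5, 2, 4, 1, 3], r−c [-4, 0, -1, 3, 2], r+c [6, 4, 7, 5, 8] are all distinct, so no two queens attack.

(1,5) (2,2) (3,4) (4,1) (5,3)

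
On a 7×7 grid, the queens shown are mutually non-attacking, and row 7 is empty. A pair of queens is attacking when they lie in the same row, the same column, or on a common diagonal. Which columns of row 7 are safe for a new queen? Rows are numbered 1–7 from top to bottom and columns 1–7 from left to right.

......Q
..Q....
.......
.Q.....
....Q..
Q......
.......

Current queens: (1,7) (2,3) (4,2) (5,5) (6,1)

(1,7) attacks row 7 at column 7 and diagonals 1.
(2,3) attacks row 7 at column 3.
(4,2) attacks row 7 at column 2 and diagonals 5.
(5,5) attacks row 7 at column 5 and diagonals 3, 7.
(6,1) attacks row 7 at column 1 and diagonals 2.
Attacked columns: {1, 2, 3, 5, 7}. Safe: {4, 6}.

columns 4, 6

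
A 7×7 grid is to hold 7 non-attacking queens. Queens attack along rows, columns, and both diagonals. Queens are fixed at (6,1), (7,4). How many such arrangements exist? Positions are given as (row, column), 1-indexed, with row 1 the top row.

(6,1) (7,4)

Branch on row 1: col 2 → 0; col 3 → 0; col 5 → 1; col 7 → 1.
Sum: 0 + 0 + 1 + 1 = 2.

2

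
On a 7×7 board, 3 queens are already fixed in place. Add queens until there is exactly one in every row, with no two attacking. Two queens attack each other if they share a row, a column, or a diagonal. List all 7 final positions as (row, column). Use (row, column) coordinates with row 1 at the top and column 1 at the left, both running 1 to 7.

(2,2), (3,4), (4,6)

Row 1: attacked by (2,2)→{1,2,3}; (3,4)→{2,4,6}; (4,6)→{3,6}. Safe: 5, 7. Place at column 7.
Row 5: attacked by (1,7)→{3,7}; (2,2)→{2,5}; (3,4)→{2,4,6}; (4,6)→{5,6,7}. Safe: 1. Place at column 1.
Row 6: attacked by (1,7)→{2,7}; (2,2)→{2,6}; (3,4)→{1,4,7}; (4,6)→{4,6}; (5,1)→{1,2}. Safe: 3, 5. Place at column 3.
Row 7: attacked by (1,7)→{1,7}; (2,2)→{2,7}; (3,4)→{4}; (4,6)→{3,6}; (5,1)→{1,3}; (6,3)→{2,3,4}. Safe: 5. Place at column 5.
Columns [7, 2, 4, 6, 1, 3, 5], r−c [-6, 0, -1, -2, 4, 3, 2], r+c [8, 4, 7, 10, 6, 9, 12] are all distinct, so no two queens attack.

(1,7) (2,2) (3,4) (4,6) (5,1) (6,3) (7,5)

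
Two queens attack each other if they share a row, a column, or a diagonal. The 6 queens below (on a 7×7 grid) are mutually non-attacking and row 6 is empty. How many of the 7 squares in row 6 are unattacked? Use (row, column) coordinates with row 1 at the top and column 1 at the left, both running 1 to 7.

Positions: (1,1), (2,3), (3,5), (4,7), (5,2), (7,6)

1

(1,1) attacks row 6 at column 1 and diagonals 6.
(2,3) attacks row 6 at column 3 and diagonals 7.
(3,5) attacks row 6 at column 5 and diagonals 2.
(4,7) attacks row 6 at column 7 and diagonals 5.
(5,2) attacks row 6 at column 2 and diagonals 1, 3.
(7,6) attacks row 6 at column 6 and diagonals 5, 7.
Attacked columns: {1, 2, 3, 5, 6, 7}. Safe: {4}.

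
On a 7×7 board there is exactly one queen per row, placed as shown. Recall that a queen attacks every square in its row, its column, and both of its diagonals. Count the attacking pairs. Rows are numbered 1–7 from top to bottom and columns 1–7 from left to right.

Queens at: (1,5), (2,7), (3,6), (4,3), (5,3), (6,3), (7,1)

7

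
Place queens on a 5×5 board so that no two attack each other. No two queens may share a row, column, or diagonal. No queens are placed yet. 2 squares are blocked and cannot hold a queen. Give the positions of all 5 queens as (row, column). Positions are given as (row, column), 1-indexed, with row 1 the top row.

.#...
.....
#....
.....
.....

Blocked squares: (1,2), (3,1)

(1,4) (2,2) (3,5) (4,3) (5,1)

Row 1: Blocked: 2. Safe: 1, 3, 4, 5. Place at column 4.
Row 2: attacked by (1,4)→{3,4,5}. Safe: 1, 2. Place at column 2.
Row 3: attacked by (1,4)→{2,4}; (2,2)→{1,2,3}. Blocked: 1. Safe: 5. Place at column 5.
Row 4: attacked by (1,4)→{1,4}; (2,2)→{2,4}; (3,5)→{4,5}. Safe: 3. Place at column 3.
Row 5: attacked by (1,4)→{4}; (2,2)→{2,5}; (3,5)→{3,5}; (4,3)→{2,3,4}. Safe: 1. Place at column 1.
Columns [4, 2, 5, 3, 1], r−c [-3, 0, -2, 1, 4], r+c [5, 4, 8, 7, 6] are all distinct, so no two queens attack.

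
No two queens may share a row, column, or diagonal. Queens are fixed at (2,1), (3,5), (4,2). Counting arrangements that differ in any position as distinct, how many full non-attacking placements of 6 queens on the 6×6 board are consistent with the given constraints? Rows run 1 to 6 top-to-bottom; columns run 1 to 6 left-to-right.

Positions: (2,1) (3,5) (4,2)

1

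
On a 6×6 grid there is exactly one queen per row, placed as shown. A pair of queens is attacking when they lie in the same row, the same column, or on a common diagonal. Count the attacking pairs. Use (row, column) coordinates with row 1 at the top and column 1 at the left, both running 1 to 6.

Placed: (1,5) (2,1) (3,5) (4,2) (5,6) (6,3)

Same column: (1,5)–(3,5) (column 5).
Same diagonal: (1,5)–(4,2) (|1−4| = |5−2| = 3).
Total attacking pairs: 2.

2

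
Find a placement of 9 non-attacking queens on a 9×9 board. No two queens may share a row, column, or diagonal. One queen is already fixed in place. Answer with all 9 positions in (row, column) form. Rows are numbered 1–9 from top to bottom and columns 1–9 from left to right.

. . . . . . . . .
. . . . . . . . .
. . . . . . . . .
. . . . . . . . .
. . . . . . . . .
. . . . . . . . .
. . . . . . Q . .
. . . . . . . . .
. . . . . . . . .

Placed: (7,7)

Row 1: attacked by (7,7)→{1,7}. Safe: 2, 3, 4, 5, 6, 8, 9. Place at column 6.
Row 2: attacked by (1,6)→{5,6,7}; (7,7)→{2,7}. Safe: 1, 3, 4, 8, 9. Place at column 3.
Row 3: attacked by (1,6)→{4,6,8}; (2,3)→{2,3,4}; (7,7)→{3,7}. Safe: 1, 5, 9. Place at column 5.
Row 4: attacked by (1,6)→{3,6,9}; (2,3)→{1,3,5}; (3,5)→{4,5,6}; (7,7)→{4,7}. Safe: 2, 8. Place at column 8.
Row 5: attacked by (1,6)→{2,6}; (2,3)→{3,6}; (3,5)→{3,5,7}; (4,8)→{7,8,9}; (7,7)→{5,7,9}. Safe: 1, 4. Place at column 1.
Row 6: attacked by (1,6)→{1,6}; (2,3)→{3,7}; (3,5)→{2,5,8}; (4,8)→{6,8}; (5,1)→{1,2}; (7,7)→{6,7,8}. Safe: 4, 9. Place at column 9.
Row 8: attacked by (1,6)→{6}; (2,3)→{3,9}; (3,5)→{5}; (4,8)→{4,8}; (5,1)→{1,4}; (6,9)→{7,9}; (7,7)→{6,7,8}. Safe: 2. Place at column 2.
Row 9: attacked by (1,6)→{6}; (2,3)→{3}; (3,5)→{5}; (4,8)→{3,8}; (5,1)→{1,5}; (6,9)→{6,9}; (7,7)→{5,7,9}; (8,2)→{1,2,3}. Safe: 4. Place at column 4.
Columns [6, 3, 5, 8, 1, 9, 7, 2, 4], r−c [-5, -1, -2, -4, 4, -3, 0, 6, 5], r+c [7, 5, 8, 12, 6, 15, 14, 10, 13] are all distinct, so no two queens attack.

(1,6) (2,3) (3,5) (4,8) (5,1) (6,9) (7,7) (8,2) (9,4)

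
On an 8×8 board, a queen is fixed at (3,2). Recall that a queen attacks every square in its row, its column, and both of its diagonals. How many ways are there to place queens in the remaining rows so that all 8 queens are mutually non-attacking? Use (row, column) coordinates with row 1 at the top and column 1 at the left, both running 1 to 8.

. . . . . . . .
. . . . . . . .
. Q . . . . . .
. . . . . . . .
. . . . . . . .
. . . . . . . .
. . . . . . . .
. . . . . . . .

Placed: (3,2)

Branch on row 1: col 1 → 0; col 3 → 7; col 5 → 3; col 6 → 2; col 7 → 2; col 8 → 0.
Sum: 0 + 7 + 3 + 2 + 2 + 0 = 14.

14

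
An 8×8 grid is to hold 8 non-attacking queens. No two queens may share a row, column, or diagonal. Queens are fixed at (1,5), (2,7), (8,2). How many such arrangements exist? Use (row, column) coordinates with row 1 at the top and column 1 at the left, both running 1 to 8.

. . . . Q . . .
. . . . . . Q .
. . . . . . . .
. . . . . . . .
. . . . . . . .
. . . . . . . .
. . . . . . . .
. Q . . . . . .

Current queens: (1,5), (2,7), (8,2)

2

Branch on row 3: col 1 → 1; col 4 → 1.
Sum: 1 + 1 = 2.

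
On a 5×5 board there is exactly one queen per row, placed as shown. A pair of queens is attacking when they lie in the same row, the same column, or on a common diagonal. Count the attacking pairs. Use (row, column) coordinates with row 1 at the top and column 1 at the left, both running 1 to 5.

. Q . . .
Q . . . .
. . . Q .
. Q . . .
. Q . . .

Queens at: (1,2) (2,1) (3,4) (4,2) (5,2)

Same column: (1,2)–(4,2) (column 2); (1,2)–(5,2) (column 2); (4,2)–(5,2) (column 2).
Same diagonal: (1,2)–(2,1) (|1−2| = |2−1| = 1); (1,2)–(3,4) (|1−3| = |2−4| = 2); (3,4)–(5,2) (|3−5| = |4−2| = 2).
Total attacking pairs: 6.

6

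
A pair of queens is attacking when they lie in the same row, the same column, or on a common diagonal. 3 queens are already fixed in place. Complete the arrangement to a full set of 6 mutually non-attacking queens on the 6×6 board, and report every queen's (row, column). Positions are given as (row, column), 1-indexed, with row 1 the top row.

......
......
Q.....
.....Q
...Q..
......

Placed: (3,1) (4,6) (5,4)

Row 1: attacked by (3,1)→{1,3}; (4,6)→{3,6}; (5,4)→{4}. Safe: 2, 5. Place at column 5.
Row 2: attacked by (1,5)→{4,5,6}; (3,1)→{1,2}; (4,6)→{4,6}; (5,4)→{1,4}. Safe: 3. Place at column 3.
Row 6: attacked by (1,5)→{5}; (2,3)→{3}; (3,1)→{1,4}; (4,6)→{4,6}; (5,4)→{3,4,5}. Safe: 2. Place at column 2.
Columns [5, 3, 1, 6, 4, 2], r−c [-4, -1, 2, -2, 1, 4], r+c [6, 5, 4, 10, 9, 8] are all distinct, so no two queens attack.

(1,5) (2,3) (3,1) (4,6) (5,4) (6,2)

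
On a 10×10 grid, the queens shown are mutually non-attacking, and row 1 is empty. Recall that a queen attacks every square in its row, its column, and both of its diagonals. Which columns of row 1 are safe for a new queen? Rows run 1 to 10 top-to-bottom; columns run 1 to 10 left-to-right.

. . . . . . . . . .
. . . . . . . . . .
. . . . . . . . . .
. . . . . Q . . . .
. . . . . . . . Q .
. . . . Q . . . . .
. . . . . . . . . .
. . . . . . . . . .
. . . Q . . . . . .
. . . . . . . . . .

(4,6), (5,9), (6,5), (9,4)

columns 1, 2, 7, 8

(4,6) attacks row 1 at column 6 and diagonals 3, 9.
(5,9) attacks row 1 at column 9 and diagonals 5.
(6,5) attacks row 1 at column 5 and diagonals 10.
(9,4) attacks row 1 at column 4.
Attacked columns: {3, 4, 5, 6, 9, 10}. Safe: {1, 2, 7, 8}.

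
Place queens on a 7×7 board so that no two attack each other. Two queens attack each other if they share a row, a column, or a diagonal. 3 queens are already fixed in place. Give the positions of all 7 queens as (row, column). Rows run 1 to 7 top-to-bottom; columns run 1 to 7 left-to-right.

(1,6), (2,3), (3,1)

(1,6) (2,3) (3,1) (4,4) (5,7) (6,5) (7,2)

Row 4: attacked by (1,6)→{3,6}; (2,3)→{1,3,5}; (3,1)→{1,2}. Safe: 4, 7. Place at column 4.
Row 5: attacked by (1,6)→{2,6}; (2,3)→{3,6}; (3,1)→{1,3}; (4,4)→{3,4,5}. Safe: 7. Place at column 7.
Row 6: attacked by (1,6)→{1,6}; (2,3)→{3,7}; (3,1)→{1,4}; (4,4)→{2,4,6}; (5,7)→{6,7}. Safe: 5. Place at column 5.
Row 7: attacked by (1,6)→{6}; (2,3)→{3}; (3,1)→{1,5}; (4,4)→{1,4,7}; (5,7)→{5,7}; (6,5)→{4,5,6}. Safe: 2. Place at column 2.
Columns [6, 3, 1, 4, 7, 5, 2], r−c [-5, -1, 2, 0, -2, 1, 5], r+c [7, 5, 4, 8, 12, 11, 9] are all distinct, so no two queens attack.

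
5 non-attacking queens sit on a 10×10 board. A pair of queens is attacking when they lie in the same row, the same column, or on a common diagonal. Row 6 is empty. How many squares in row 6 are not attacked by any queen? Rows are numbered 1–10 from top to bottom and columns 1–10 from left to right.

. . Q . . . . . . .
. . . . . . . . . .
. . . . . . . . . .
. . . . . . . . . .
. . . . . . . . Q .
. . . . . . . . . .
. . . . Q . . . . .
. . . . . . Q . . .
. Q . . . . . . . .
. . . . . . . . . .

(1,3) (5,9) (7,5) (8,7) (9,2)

1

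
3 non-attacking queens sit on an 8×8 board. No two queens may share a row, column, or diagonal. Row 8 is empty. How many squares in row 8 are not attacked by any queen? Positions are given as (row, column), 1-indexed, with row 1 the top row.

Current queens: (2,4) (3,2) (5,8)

(2,4) attacks row 8 at column 4.
(3,2) attacks row 8 at column 2 and diagonals 7.
(5,8) attacks row 8 at column 8 and diagonals 5.
Attacked columns: {2, 4, 5, 7, 8}. Safe: {1, 3, 6}.

3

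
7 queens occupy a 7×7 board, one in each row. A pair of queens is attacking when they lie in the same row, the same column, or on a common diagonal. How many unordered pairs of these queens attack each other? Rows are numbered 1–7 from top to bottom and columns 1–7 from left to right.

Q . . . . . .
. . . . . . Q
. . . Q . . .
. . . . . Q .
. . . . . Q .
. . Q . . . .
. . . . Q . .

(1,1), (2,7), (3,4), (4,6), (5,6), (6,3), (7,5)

3

Same column: (4,6)–(5,6) (column 6).
Same diagonal: (2,7)–(6,3) (|2−6| = |7−3| = 4); (3,4)–(5,6) (|3−5| = |4−6| = 2).
Total attacking pairs: 3.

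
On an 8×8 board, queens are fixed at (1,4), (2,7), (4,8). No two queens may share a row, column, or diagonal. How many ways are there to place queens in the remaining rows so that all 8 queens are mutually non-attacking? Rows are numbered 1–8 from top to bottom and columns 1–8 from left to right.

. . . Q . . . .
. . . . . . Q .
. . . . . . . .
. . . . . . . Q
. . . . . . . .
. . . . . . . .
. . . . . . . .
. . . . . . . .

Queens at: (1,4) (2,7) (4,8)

Branch on row 3: col 1 → 1; col 3 → 1; col 5 → 0.
Sum: 1 + 1 + 0 = 2.

2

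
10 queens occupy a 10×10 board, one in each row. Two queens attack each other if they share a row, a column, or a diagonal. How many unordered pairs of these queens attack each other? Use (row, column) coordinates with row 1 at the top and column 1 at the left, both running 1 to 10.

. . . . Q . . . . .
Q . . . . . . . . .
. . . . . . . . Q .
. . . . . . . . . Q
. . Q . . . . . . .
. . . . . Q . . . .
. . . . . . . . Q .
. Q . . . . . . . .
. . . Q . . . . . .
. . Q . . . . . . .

Same column: (3,9)–(7,9) (column 9); (5,3)–(10,3) (column 3).
Same diagonal: (3,9)–(4,10) (|3−4| = |9−10| = 1); (3,9)–(6,6) (|3−6| = |9−6| = 3); (9,4)–(10,3) (|9−10| = |4−3| = 1).
Total attacking pairs: 5.

5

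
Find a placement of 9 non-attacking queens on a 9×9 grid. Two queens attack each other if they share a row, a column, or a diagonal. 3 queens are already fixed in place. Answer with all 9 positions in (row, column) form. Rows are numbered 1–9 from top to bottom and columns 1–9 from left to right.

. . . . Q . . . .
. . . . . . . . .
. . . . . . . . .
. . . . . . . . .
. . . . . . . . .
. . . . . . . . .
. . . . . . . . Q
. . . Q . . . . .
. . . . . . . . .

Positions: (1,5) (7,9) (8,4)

(1,5) (2,2) (3,6) (4,1) (5,3) (6,7) (7,9) (8,4) (9,8)

Row 2: attacked by (1,5)→{4,5,6}; (7,9)→{4,9}; (8,4)→{4}. Safe: 1, 2, 3, 7, 8. Place at column 2.
Row 3: attacked by (1,5)→{3,5,7}; (2,2)→{1,2,3}; (7,9)→{5,9}; (8,4)→{4,9}. Safe: 6, 8. Place at column 6.
Row 4: attacked by (1,5)→{2,5,8}; (2,2)→{2,4}; (3,6)→{5,6,7}; (7,9)→{6,9}; (8,4)→{4,8}. Safe: 1, 3. Place at column 1.
Row 5: attacked by (1,5)→{1,5,9}; (2,2)→{2,5}; (3,6)→{4,6,8}; (4,1)→{1,2}; (7,9)→{7,9}; (8,4)→{1,4,7}. Safe: 3. Place at column 3.
Row 6: attacked by (1,5)→{5}; (2,2)→{2,6}; (3,6)→{3,6,9}; (4,1)→{1,3}; (5,3)→{2,3,4}; (7,9)→{8,9}; (8,4)→{2,4,6}. Safe: 7. Place at column 7.
Row 9: attacked by (1,5)→{5}; (2,2)→{2,9}; (3,6)→{6}; (4,1)→{1,6}; (5,3)→{3,7}; (6,7)→{4,7}; (7,9)→{7,9}; (8,4)→{3,4,5}. Safe: 8. Place at column 8.
Columns [5, 2, 6, 1, 3, 7, 9, 4, 8], r−c [-4, 0, -3, 3, 2, -1, -2, 4, 1], r+c [6, 4, 9, 5, 8, 13, 16, 12, 17] are all distinct, so no two queens attack.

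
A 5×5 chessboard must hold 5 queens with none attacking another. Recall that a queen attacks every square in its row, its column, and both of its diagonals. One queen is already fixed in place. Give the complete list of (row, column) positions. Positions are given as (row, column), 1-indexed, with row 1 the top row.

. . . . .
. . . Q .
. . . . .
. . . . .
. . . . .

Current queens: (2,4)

(1,1) (2,4) (3,2) (4,5) (5,3)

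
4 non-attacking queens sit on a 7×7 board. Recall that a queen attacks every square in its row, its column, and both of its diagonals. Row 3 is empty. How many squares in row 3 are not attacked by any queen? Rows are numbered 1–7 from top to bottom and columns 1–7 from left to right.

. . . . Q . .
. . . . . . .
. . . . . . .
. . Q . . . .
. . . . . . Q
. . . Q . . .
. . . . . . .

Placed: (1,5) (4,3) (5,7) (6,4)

1

(1,5) attacks row 3 at column 5 and diagonals 3, 7.
(4,3) attacks row 3 at column 3 and diagonals 2, 4.
(5,7) attacks row 3 at column 7 and diagonals 5.
(6,4) attacks row 3 at column 4 and diagonals 1, 7.
Attacked columns: {1, 2, 3, 4, 5, 7}. Safe: {6}.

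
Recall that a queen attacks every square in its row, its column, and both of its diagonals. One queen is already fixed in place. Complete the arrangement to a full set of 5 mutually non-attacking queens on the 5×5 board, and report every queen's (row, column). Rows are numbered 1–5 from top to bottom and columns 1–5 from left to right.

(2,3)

Row 1: attacked by (2,3)→{2,3,4}. Safe: 1, 5. Place at column 1.
Row 3: attacked by (1,1)→{1,3}; (2,3)→{2,3,4}. Safe: 5. Place at column 5.
Row 4: attacked by (1,1)→{1,4}; (2,3)→{1,3,5}; (3,5)→{4,5}. Safe: 2. Place at column 2.
Row 5: attacked by (1,1)→{1,5}; (2,3)→{3}; (3,5)→{3,5}; (4,2)→{1,2,3}. Safe: 4. Place at column 4.
Columns [1, 3, 5, 2, 4], r−c [0, -1, -2, 2, 1], r+c [2, 5, 8, 6, 9] are all distinct, so no two queens attack.

(1,1) (2,3) (3,5) (4,2) (5,4)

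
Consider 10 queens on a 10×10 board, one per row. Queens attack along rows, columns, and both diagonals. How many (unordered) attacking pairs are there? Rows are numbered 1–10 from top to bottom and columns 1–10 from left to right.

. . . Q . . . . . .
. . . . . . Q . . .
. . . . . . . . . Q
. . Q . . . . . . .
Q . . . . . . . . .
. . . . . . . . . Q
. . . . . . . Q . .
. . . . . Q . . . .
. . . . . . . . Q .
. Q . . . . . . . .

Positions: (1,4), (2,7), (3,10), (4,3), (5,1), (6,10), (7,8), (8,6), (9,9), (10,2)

Same column: (3,10)–(6,10) (column 10).
Total attacking pairs: 1.

1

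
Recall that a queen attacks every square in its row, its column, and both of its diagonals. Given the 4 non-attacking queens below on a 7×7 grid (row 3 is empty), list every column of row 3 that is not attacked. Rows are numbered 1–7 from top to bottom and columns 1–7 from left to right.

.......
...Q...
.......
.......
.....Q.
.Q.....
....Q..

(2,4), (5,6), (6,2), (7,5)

(2,4) attacks row 3 at column 4 and diagonals 3, 5.
(5,6) attacks row 3 at column 6 and diagonals 4.
(6,2) attacks row 3 at column 2 and diagonals 5.
(7,5) attacks row 3 at column 5 and diagonals 1.
Attacked columns: {1, 2, 3, 4, 5, 6}. Safe: {7}.

columns 7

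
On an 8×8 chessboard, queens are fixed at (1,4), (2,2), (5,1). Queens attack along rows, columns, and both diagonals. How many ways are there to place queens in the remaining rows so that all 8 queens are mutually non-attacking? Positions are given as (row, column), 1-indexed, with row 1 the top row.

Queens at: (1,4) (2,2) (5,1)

2

Branch on row 3: col 5 → 0; col 7 → 1; col 8 → 1.
Sum: 0 + 1 + 1 = 2.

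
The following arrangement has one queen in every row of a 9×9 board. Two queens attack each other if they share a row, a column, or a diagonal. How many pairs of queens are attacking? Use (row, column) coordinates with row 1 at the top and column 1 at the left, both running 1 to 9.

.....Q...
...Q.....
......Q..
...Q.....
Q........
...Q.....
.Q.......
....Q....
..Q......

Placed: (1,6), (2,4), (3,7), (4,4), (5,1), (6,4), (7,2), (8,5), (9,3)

Same column: (2,4)–(4,4) (column 4); (2,4)–(6,4) (column 4); (4,4)–(6,4) (column 4).
Same diagonal: (2,4)–(5,1) (|2−5| = |4−1| = 3); (3,7)–(6,4) (|3−6| = |7−4| = 3).
Total attacking pairs: 5.

5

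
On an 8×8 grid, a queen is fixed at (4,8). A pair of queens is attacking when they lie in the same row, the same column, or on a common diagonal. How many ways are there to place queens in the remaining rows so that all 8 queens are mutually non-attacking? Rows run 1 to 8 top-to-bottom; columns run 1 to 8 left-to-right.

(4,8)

18

Branch on row 1: col 1 → 1; col 2 → 2; col 3 → 4; col 4 → 5; col 6 → 4; col 7 → 2.
Sum: 1 + 2 + 4 + 5 + 4 + 2 = 18.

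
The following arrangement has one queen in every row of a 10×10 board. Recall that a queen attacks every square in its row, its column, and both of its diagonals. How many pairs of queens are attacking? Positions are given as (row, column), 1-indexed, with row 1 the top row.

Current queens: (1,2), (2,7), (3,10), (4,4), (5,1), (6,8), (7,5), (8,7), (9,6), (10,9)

3

Same column: (2,7)–(8,7) (column 7).
Same diagonal: (8,7)–(9,6) (|8−9| = |7−6| = 1); (8,7)–(10,9) (|8−10| = |7−9| = 2).
Total attacking pairs: 3.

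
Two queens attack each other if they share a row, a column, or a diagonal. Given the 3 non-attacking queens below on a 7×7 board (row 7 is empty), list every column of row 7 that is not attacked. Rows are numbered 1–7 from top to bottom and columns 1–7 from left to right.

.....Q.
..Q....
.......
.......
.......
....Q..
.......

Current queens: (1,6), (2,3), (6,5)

(1,6) attacks row 7 at column 6.
(2,3) attacks row 7 at column 3.
(6,5) attacks row 7 at column 5 and diagonals 4, 6.
Attacked columns: {3, 4, 5, 6}. Safe: {1, 2, 7}.

columns 1, 2, 7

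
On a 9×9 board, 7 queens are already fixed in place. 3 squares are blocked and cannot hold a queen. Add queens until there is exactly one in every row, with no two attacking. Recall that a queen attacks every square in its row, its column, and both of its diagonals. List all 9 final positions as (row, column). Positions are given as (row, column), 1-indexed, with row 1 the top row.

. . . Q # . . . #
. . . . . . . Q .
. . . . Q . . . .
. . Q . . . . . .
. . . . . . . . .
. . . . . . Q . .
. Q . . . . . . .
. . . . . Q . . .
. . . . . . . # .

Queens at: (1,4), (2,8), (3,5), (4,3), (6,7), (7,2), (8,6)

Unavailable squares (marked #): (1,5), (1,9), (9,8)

(1,4) (2,8) (3,5) (4,3) (5,1) (6,7) (7,2) (8,6) (9,9)

Row 5: attacked by (1,4)→{4,8}; (2,8)→{5,8}; (3,5)→{3,5,7}; (4,3)→{2,3,4}; (6,7)→{6,7,8}; (7,2)→{2,4}; (8,6)→{3,6,9}. Safe: 1. Place at column 1.
Row 9: attacked by (1,4)→{4}; (2,8)→{1,8}; (3,5)→{5}; (4,3)→{3,8}; (5,1)→{1,5}; (6,7)→{4,7}; (7,2)→{2,4}; (8,6)→{5,6,7}. Blocked: 8. Safe: 9. Place at column 9.
Columns [4, 8, 5, 3, 1, 7, 2, 6, 9], r−c [-3, -6, -2, 1, 4, -1, 5, 2, 0], r+c [5, 10, 8, 7, 6, 13, 9, 14, 18] are all distinct, so no two queens attack.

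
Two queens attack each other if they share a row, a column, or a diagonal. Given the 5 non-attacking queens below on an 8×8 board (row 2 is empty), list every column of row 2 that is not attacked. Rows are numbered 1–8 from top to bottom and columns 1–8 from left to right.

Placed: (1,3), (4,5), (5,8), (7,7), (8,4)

columns 1, 6

(1,3) attacks row 2 at column 3 and diagonals 2, 4.
(4,5) attacks row 2 at column 5 and diagonals 3, 7.
(5,8) attacks row 2 at column 8 and diagonals 5.
(7,7) attacks row 2 at column 7 and diagonals 2.
(8,4) attacks row 2 at column 4.
Attacked columns: {2, 3, 4, 5, 7, 8}. Safe: {1, 6}.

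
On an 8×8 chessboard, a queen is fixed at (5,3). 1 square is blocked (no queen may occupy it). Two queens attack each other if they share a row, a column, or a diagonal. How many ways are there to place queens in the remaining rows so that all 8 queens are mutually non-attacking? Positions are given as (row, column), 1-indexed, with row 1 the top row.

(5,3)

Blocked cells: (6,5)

Branch on row 1: col 1 → 1; col 2 → 2; col 4 → 0; col 5 → 6; col 6 → 0; col 8 → 0.
Sum: 1 + 2 + 0 + 6 + 0 + 0 = 9.

9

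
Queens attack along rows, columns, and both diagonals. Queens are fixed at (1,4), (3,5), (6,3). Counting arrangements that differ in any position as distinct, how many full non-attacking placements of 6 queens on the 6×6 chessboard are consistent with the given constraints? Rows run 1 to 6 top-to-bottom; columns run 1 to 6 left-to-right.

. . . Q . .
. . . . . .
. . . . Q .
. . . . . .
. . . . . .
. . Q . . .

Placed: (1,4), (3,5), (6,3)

1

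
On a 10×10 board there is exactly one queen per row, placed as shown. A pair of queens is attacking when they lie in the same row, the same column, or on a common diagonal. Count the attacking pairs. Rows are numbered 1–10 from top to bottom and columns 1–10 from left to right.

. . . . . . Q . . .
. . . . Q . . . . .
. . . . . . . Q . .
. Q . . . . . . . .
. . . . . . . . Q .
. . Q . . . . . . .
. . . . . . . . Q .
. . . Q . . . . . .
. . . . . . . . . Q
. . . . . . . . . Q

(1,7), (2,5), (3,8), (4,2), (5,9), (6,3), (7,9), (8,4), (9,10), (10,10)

2

Same column: (5,9)–(7,9) (column 9); (9,10)–(10,10) (column 10).
Total attacking pairs: 2.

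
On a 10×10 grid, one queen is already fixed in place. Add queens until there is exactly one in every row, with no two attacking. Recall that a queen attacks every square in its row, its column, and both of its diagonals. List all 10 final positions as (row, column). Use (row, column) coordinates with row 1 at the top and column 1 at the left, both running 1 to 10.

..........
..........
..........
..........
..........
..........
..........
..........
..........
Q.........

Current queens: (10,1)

(1,6) (2,8) (3,5) (4,2) (5,9) (6,3) (7,10) (8,7) (9,4) (10,1)

Row 1: attacked by (10,1)→{1,10}. Safe: 2, 3, 4, 5, 6, 7, 8, 9. Place at column 6.
Row 2: attacked by (1,6)→{5,6,7}; (10,1)→{1,9}. Safe: 2, 3, 4, 8, 10. Place at column 8.
Row 3: attacked by (1,6)→{4,6,8}; (2,8)→{7,8,9}; (10,1)→{1,8}. Safe: 2, 3, 5, 10. Place at column 5.
Row 4: attacked by (1,6)→{3,6,9}; (2,8)→{6,8,10}; (3,5)→{4,5,6}; (10,1)→{1,7}. Safe: 2. Place at column 2.
Row 5: attacked by (1,6)→{2,6,10}; (2,8)→{5,8}; (3,5)→{3,5,7}; (4,2)→{1,2,3}; (10,1)→{1,6}. Safe: 4, 9. Place at column 9.
Row 6: attacked by (1,6)→{1,6}; (2,8)→{4,8}; (3,5)→{2,5,8}; (4,2)→{2,4}; (5,9)→{8,9,10}; (10,1)→{1,5}. Safe: 3, 7. Place at column 3.
Row 7: attacked by (1,6)→{6}; (2,8)→{3,8}; (3,5)→{1,5,9}; (4,2)→{2,5}; (5,9)→{7,9}; (6,3)→{2,3,4}; (10,1)→{1,4}. Safe: 10. Place at column 10.
Row 8: attacked by (1,6)→{6}; (2,8)→{2,8}; (3,5)→{5,10}; (4,2)→{2,6}; (5,9)→{6,9}; (6,3)→{1,3,5}; (7,10)→{9,10}; (10,1)→{1,3}. Safe: 4, 7. Place at column 7.
Row 9: attacked by (1,6)→{6}; (2,8)→{1,8}; (3,5)→{5}; (4,2)→{2,7}; (5,9)→{5,9}; (6,3)→{3,6}; (7,10)→{8,10}; (8,7)→{6,7,8}; (10,1)→{1,2}. Safe: 4. Place at column 4.
Columns [6, 8, 5, 2, 9, 3, 10, 7, 4, 1], r−c [-5, -6, -2, 2, -4, 3, -3, 1, 5, 9], r+c [7, 10, 8, 6, 14, 9, 17, 15, 13, 11] are all distinct, so no two queens attack.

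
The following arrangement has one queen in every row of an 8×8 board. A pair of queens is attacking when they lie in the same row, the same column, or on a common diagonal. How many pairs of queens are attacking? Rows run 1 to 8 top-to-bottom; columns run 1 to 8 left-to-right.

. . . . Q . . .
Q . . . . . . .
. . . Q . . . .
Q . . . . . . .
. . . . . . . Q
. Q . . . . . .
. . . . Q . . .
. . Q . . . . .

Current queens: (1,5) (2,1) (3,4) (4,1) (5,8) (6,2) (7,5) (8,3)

2

Same column: (1,5)–(7,5) (column 5); (2,1)–(4,1) (column 1).
Total attacking pairs: 2.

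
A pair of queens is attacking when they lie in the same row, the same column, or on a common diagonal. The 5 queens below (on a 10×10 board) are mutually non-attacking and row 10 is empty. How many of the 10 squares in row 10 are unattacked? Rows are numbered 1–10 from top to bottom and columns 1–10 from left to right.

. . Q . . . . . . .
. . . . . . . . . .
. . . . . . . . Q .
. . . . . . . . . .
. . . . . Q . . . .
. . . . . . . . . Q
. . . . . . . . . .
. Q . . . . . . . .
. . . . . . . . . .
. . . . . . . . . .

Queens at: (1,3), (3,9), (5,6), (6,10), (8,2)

(1,3) attacks row 10 at column 3.
(3,9) attacks row 10 at column 9 and diagonals 2.
(5,6) attacks row 10 at column 6 and diagonals 1.
(6,10) attacks row 10 at column 10 and diagonals 6.
(8,2) attacks row 10 at column 2 and diagonals 4.
Attacked columns: {1, 2, 3, 4, 6, 9, 10}. Safe: {5, 7, 8}.

3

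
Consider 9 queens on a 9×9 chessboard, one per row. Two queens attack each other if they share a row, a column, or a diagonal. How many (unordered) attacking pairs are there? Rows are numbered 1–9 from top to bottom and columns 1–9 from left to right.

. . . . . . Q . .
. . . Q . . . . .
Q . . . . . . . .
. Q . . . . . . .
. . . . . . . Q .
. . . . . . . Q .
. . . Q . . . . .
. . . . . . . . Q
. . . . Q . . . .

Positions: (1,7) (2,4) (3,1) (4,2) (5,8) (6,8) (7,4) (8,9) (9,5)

Same column: (2,4)–(7,4) (column 4); (5,8)–(6,8) (column 8).
Same diagonal: (2,4)–(4,2) (|2−4| = |4−2| = 2); (2,4)–(6,8) (|2−6| = |4−8| = 4); (3,1)–(4,2) (|3−4| = |1−2| = 1); (6,8)–(9,5) (|6−9| = |8−5| = 3).
Total attacking pairs: 6.

6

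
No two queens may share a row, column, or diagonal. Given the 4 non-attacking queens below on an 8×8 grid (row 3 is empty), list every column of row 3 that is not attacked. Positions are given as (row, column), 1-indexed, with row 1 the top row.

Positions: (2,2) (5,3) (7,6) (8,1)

(2,2) attacks row 3 at column 2 and diagonals 1, 3.
(5,3) attacks row 3 at column 3 and diagonals 1, 5.
(7,6) attacks row 3 at column 6 and diagonals 2.
(8,1) attacks row 3 at column 1 and diagonals 6.
Attacked columns: {1, 2, 3, 5, 6}. Safe: {4, 7, 8}.

columns 4, 7, 8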